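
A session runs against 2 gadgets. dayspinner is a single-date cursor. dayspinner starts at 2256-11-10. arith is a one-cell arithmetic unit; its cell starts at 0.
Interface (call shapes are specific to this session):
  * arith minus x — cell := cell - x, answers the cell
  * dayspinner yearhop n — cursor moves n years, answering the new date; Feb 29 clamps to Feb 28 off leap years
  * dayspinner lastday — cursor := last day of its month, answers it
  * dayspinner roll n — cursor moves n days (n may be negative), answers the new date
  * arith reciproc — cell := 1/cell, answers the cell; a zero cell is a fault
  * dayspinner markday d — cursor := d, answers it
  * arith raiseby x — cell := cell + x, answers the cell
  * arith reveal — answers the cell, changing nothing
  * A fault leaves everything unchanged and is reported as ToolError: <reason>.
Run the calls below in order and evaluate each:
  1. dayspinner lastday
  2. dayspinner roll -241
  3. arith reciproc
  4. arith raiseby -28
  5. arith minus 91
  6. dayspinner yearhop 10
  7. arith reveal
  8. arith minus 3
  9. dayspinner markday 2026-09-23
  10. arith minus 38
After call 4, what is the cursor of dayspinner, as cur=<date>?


Answer: cur=2256-04-03

Derivation:
→ dayspinner lastday()
← 2256-11-30
→ dayspinner roll(-241)
← 2256-04-03
→ arith reciproc()
← ToolError: reciprocal of zero
→ arith raiseby(-28)
← -28
→ arith minus(91)
← -119
→ dayspinner yearhop(10)
← 2266-04-03
→ arith reveal()
← -119
→ arith minus(3)
← -122
→ dayspinner markday(2026-09-23)
← 2026-09-23
→ arith minus(38)
← -160


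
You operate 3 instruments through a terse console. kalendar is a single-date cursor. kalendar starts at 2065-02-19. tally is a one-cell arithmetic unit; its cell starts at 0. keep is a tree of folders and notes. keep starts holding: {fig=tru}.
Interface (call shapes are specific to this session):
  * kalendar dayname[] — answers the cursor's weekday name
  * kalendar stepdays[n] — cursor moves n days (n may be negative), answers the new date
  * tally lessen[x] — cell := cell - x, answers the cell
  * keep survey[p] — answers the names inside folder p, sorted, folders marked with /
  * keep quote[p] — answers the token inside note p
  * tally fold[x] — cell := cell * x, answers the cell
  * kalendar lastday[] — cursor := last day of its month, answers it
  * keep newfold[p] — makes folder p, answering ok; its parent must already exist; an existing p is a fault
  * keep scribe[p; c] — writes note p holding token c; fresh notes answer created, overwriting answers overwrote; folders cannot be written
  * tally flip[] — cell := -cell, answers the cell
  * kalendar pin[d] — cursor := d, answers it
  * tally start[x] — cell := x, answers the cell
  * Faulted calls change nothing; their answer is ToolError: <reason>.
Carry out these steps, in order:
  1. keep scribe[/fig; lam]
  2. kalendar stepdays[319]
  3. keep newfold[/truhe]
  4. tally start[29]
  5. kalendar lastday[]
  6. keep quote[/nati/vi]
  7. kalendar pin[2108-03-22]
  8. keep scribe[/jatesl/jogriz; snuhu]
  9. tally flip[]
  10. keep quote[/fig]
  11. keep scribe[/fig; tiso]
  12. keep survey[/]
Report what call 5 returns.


CALL keep scribe[p: /fig; c: lam]
RET  overwrote
CALL kalendar stepdays[n: 319]
RET  2066-01-04
CALL keep newfold[p: /truhe]
RET  ok
CALL tally start[x: 29]
RET  29
CALL kalendar lastday[]
RET  2066-01-31
CALL keep quote[p: /nati/vi]
RET  ToolError: not found
CALL kalendar pin[d: 2108-03-22]
RET  2108-03-22
CALL keep scribe[p: /jatesl/jogriz; c: snuhu]
RET  ToolError: no parent
CALL tally flip[]
RET  -29
CALL keep quote[p: /fig]
RET  lam
CALL keep scribe[p: /fig; c: tiso]
RET  overwrote
CALL keep survey[p: /]
RET  [fig, truhe/]

Answer: 2066-01-31


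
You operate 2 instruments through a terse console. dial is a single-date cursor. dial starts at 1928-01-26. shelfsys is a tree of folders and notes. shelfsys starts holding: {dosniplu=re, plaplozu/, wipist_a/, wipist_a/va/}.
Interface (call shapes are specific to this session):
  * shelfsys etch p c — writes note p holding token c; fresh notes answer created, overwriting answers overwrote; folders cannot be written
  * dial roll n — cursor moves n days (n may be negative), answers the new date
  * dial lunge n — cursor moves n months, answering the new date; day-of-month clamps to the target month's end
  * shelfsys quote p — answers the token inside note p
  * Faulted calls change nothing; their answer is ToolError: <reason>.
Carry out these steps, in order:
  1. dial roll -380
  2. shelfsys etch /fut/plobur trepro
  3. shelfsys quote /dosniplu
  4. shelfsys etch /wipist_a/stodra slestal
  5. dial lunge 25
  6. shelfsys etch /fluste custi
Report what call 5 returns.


~$ dial roll n='-380'
= 1927-01-11
~$ shelfsys etch p='/fut/plobur' c='trepro'
= ToolError: no parent
~$ shelfsys quote p='/dosniplu'
= re
~$ shelfsys etch p='/wipist_a/stodra' c='slestal'
= created
~$ dial lunge n='25'
= 1929-02-11
~$ shelfsys etch p='/fluste' c='custi'
= created

Answer: 1929-02-11


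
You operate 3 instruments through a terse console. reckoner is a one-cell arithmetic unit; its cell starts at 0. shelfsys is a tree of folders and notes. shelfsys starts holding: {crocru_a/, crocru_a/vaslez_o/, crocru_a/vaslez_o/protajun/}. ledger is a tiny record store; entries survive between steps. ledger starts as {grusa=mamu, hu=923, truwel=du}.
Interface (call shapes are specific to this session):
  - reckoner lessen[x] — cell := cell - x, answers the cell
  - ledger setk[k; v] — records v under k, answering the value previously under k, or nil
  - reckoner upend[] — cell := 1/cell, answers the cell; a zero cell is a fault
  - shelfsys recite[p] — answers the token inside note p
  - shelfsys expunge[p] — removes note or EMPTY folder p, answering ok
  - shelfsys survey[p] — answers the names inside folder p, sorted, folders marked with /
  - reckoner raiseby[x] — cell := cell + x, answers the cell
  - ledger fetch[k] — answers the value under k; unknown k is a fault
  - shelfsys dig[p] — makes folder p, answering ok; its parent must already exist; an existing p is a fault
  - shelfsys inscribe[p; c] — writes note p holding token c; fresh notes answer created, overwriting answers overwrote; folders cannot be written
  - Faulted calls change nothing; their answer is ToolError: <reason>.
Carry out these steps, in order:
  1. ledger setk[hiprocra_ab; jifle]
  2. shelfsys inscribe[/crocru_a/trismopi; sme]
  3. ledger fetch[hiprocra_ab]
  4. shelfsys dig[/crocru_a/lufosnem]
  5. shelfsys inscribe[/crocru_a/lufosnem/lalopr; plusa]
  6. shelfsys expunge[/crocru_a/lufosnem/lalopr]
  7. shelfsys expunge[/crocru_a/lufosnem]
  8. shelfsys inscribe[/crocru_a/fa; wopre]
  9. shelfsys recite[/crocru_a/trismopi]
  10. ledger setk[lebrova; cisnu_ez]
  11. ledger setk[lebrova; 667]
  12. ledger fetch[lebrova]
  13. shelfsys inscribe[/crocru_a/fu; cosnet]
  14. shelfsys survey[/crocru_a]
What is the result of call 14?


>> ledger setk(k='hiprocra_ab', v='jifle')
<< nil
>> shelfsys inscribe(p='/crocru_a/trismopi', c='sme')
<< created
>> ledger fetch(k='hiprocra_ab')
<< jifle
>> shelfsys dig(p='/crocru_a/lufosnem')
<< ok
>> shelfsys inscribe(p='/crocru_a/lufosnem/lalopr', c='plusa')
<< created
>> shelfsys expunge(p='/crocru_a/lufosnem/lalopr')
<< ok
>> shelfsys expunge(p='/crocru_a/lufosnem')
<< ok
>> shelfsys inscribe(p='/crocru_a/fa', c='wopre')
<< created
>> shelfsys recite(p='/crocru_a/trismopi')
<< sme
>> ledger setk(k='lebrova', v='cisnu_ez')
<< nil
>> ledger setk(k='lebrova', v='667')
<< cisnu_ez
>> ledger fetch(k='lebrova')
<< 667
>> shelfsys inscribe(p='/crocru_a/fu', c='cosnet')
<< created
>> shelfsys survey(p='/crocru_a')
<< [fa, fu, trismopi, vaslez_o/]

Answer: [fa, fu, trismopi, vaslez_o/]


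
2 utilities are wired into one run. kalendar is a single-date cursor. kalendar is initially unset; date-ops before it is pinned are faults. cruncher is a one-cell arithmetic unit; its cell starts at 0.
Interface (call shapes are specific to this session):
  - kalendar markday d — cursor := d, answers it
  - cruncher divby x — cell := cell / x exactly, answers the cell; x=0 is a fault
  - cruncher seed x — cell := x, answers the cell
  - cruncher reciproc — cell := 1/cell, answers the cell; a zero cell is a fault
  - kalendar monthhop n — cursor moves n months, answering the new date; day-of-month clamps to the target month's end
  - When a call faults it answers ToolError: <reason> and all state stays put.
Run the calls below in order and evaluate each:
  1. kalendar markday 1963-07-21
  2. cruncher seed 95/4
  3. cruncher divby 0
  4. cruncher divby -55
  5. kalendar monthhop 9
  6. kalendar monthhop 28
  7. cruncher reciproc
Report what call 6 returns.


Now I run kalendar markday(d='1963-07-21'), and observe 1963-07-21.
I call cruncher seed(x='95/4'), and observe 95/4.
Next I call cruncher divby(x='0'): ToolError: division by zero.
I try cruncher divby(x='-55'), and observe -19/44.
I invoke kalendar monthhop(n='9'), which returns 1964-04-21.
Calling kalendar monthhop(n='28'), and see 1966-08-21.
I run cruncher reciproc(), and observe -44/19.

Answer: 1966-08-21


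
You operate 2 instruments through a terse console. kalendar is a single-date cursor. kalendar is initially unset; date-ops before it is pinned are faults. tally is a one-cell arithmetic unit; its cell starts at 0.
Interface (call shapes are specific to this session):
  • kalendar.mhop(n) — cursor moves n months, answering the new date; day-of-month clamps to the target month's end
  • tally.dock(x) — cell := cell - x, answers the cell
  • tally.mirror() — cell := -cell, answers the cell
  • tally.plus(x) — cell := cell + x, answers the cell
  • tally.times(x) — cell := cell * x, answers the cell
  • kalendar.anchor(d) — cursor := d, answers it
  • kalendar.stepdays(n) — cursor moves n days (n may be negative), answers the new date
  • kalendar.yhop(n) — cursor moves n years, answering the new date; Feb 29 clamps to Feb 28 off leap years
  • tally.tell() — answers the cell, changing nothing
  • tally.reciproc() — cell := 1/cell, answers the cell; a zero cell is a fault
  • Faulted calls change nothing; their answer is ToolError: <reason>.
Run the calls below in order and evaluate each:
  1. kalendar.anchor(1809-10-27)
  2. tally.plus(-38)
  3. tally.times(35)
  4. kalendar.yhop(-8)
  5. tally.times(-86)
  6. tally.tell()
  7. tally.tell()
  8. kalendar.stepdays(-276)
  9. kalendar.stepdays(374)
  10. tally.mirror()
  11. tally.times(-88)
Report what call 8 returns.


I call anchor on d→1809-10-27, and get 1809-10-27.
Next I call plus on x→-38, and observe -38.
I use times on x→35, — result: -1330.
Using yhop on n→-8: 1801-10-27.
Using times on x→-86, giving 114380.
I try tell, and observe 114380.
Invoking tell, and get 114380.
Next I call stepdays on n→-276, and get 1801-01-24.
I run stepdays on n→374, and observe 1802-02-02.
Invoking mirror, yielding -114380.
Now I run times on x→-88, and observe 10065440.

Answer: 1801-01-24


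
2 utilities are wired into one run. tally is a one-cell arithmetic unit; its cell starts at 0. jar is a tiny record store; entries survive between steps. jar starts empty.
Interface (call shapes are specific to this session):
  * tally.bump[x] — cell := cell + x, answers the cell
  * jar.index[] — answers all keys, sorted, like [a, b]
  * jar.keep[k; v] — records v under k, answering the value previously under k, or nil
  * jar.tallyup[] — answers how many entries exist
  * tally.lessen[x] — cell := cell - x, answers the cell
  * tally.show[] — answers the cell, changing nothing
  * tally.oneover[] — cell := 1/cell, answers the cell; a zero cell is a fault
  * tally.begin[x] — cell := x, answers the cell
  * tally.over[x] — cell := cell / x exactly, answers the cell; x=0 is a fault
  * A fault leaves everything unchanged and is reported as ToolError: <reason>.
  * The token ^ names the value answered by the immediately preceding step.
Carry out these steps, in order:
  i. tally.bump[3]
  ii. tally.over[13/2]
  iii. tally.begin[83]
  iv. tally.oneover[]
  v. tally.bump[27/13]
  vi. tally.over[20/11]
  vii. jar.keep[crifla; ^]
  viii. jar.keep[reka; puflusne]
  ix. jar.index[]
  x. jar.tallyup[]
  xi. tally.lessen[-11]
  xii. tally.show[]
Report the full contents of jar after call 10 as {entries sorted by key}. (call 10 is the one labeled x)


Answer: {crifla=12397/10790, reka=puflusne}

Derivation:
! bump(3) => 3
! over(13/2) => 6/13
! begin(83) => 83
! oneover() => 1/83
! bump(27/13) => 2254/1079
! over(20/11) => 12397/10790
! keep(crifla, ^) => nil
! keep(reka, puflusne) => nil
! index() => [crifla, reka]
! tallyup() => 2
! lessen(-11) => 131087/10790
! show() => 131087/10790


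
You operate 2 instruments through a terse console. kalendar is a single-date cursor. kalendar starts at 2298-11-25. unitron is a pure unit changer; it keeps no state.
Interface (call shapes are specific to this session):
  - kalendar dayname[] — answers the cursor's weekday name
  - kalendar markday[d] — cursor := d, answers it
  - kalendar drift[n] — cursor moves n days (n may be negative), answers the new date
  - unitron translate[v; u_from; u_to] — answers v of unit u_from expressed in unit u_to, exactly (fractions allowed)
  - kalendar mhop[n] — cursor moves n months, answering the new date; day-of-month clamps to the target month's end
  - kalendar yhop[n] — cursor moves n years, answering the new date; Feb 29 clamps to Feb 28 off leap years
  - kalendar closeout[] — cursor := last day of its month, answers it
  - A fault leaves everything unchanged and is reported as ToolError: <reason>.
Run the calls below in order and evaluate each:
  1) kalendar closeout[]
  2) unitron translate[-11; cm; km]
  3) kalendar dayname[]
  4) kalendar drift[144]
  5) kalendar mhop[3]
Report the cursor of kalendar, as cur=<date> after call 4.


Answer: cur=2299-04-23

Derivation:
>>> kalendar closeout
  2298-11-30
>>> unitron translate v=-11 u_from=cm u_to=km
  -11/100000
>>> kalendar dayname
  Wednesday
>>> kalendar drift n=144
  2299-04-23
>>> kalendar mhop n=3
  2299-07-23


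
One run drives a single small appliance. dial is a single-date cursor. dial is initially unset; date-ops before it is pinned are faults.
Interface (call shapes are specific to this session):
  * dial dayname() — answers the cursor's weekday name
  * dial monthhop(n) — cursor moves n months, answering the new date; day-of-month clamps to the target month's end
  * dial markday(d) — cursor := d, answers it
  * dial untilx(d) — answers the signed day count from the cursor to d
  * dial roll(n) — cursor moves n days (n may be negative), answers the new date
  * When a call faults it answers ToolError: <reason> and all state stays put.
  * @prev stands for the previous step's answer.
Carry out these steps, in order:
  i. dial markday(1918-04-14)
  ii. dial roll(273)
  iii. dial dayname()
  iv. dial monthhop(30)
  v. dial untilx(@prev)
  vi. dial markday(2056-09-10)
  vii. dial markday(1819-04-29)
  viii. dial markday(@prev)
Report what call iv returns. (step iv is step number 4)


Answer: 1921-07-12

Derivation:
Now I run dial markday on d→1918-04-14, yielding 1918-04-14.
I try dial roll on n→273, and see 1919-01-12.
I use dial dayname, giving Sunday.
I use dial monthhop on n→30: 1921-07-12.
I try dial untilx on d→@prev, and observe 0.
Invoking dial markday on d→2056-09-10, — result: 2056-09-10.
I try dial markday on d→1819-04-29, which returns 1819-04-29.
I use dial markday on d→@prev, — result: 1819-04-29.


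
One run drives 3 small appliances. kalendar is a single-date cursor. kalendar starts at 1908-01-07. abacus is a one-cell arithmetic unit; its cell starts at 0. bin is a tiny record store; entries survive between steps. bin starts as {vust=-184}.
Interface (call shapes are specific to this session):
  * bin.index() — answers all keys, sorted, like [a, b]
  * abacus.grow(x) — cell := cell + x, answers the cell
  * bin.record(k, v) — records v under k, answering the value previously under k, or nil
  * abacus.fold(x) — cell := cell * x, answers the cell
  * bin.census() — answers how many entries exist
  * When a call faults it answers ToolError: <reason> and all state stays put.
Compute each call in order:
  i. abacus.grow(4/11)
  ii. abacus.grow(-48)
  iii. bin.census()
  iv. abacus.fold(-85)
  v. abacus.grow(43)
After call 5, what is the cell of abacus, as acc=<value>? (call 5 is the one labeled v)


Answer: acc=45013/11

Derivation:
CALL abacus.grow[4/11]
RET  4/11
CALL abacus.grow[-48]
RET  -524/11
CALL bin.census[]
RET  1
CALL abacus.fold[-85]
RET  44540/11
CALL abacus.grow[43]
RET  45013/11


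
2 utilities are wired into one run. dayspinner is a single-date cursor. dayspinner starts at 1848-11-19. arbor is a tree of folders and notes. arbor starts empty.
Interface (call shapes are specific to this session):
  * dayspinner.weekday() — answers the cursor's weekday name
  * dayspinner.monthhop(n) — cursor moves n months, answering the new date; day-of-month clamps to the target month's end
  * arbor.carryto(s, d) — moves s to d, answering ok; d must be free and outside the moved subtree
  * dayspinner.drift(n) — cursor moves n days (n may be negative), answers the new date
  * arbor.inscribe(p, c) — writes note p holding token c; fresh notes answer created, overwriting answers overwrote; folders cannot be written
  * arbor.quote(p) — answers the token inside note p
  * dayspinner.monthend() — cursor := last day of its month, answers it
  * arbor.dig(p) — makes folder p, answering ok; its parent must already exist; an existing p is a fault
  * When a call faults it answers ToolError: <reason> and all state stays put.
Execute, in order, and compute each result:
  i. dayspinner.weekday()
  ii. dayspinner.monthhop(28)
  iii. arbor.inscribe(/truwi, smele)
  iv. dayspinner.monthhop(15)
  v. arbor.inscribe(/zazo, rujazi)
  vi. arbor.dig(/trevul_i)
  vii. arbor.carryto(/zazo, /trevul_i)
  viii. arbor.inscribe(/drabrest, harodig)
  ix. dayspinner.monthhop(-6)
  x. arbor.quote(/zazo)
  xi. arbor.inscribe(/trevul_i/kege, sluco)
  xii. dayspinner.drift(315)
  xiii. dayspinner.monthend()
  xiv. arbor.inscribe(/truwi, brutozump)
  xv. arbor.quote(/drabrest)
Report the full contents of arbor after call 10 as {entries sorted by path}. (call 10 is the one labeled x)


→ dayspinner.weekday()
← Sunday
→ dayspinner.monthhop(n→28)
← 1851-03-19
→ arbor.inscribe(p→/truwi, c→smele)
← created
→ dayspinner.monthhop(n→15)
← 1852-06-19
→ arbor.inscribe(p→/zazo, c→rujazi)
← created
→ arbor.dig(p→/trevul_i)
← ok
→ arbor.carryto(s→/zazo, d→/trevul_i)
← ToolError: exists
→ arbor.inscribe(p→/drabrest, c→harodig)
← created
→ dayspinner.monthhop(n→-6)
← 1851-12-19
→ arbor.quote(p→/zazo)
← rujazi
→ arbor.inscribe(p→/trevul_i/kege, c→sluco)
← created
→ dayspinner.drift(n→315)
← 1852-10-29
→ dayspinner.monthend()
← 1852-10-31
→ arbor.inscribe(p→/truwi, c→brutozump)
← overwrote
→ arbor.quote(p→/drabrest)
← harodig

Answer: {drabrest=harodig, trevul_i/, truwi=smele, zazo=rujazi}


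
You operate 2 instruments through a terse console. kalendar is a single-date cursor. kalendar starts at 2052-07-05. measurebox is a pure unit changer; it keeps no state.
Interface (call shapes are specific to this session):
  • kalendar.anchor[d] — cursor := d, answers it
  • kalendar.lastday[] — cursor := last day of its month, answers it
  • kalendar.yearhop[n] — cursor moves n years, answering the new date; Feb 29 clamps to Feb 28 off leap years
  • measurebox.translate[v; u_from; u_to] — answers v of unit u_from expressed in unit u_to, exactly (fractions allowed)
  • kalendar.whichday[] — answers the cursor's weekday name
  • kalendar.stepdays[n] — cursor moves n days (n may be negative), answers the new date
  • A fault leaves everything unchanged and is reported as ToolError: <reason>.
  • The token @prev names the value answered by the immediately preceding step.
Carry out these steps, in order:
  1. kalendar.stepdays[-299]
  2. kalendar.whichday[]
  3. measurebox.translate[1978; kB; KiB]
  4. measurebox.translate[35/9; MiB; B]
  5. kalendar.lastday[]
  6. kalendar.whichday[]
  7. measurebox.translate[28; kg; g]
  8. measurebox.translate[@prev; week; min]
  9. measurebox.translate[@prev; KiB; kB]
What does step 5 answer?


Answer: 2051-09-30

Derivation:
→ stepdays(n→-299)
← 2051-09-10
→ whichday()
← Sunday
→ translate(v→1978, u_from→kB, u_to→KiB)
← 123625/64
→ translate(v→35/9, u_from→MiB, u_to→B)
← 36700160/9
→ lastday()
← 2051-09-30
→ whichday()
← Saturday
→ translate(v→28, u_from→kg, u_to→g)
← 28000
→ translate(v→@prev, u_from→week, u_to→min)
← 282240000
→ translate(v→@prev, u_from→KiB, u_to→kB)
← 289013760


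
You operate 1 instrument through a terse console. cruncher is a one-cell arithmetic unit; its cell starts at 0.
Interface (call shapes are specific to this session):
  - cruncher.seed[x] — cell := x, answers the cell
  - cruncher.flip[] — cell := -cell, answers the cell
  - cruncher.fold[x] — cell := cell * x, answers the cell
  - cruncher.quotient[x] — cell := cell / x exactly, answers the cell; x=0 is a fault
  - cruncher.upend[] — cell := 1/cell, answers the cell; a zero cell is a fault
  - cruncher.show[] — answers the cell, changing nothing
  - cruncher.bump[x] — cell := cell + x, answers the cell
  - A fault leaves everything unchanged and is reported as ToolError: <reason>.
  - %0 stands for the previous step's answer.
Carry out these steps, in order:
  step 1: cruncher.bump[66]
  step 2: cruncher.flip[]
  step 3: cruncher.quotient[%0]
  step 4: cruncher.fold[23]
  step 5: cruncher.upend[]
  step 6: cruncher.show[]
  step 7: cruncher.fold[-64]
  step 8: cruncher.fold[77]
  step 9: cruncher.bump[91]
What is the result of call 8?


Answer: -4928/23

Derivation:
! cruncher.bump(x: 66) -> 66
! cruncher.flip() -> -66
! cruncher.quotient(x: %0) -> 1
! cruncher.fold(x: 23) -> 23
! cruncher.upend() -> 1/23
! cruncher.show() -> 1/23
! cruncher.fold(x: -64) -> -64/23
! cruncher.fold(x: 77) -> -4928/23
! cruncher.bump(x: 91) -> -2835/23


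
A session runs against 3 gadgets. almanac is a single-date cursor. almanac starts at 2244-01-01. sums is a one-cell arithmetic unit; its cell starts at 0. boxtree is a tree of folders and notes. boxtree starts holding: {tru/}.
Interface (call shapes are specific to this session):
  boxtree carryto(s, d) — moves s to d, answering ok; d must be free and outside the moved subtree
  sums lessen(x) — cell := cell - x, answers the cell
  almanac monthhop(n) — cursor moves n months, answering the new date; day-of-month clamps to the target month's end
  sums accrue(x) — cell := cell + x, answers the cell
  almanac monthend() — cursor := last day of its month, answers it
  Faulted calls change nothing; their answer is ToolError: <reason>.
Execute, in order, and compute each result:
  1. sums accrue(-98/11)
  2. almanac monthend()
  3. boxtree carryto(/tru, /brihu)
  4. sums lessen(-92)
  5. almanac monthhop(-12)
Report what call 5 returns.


Answer: 2243-01-31

Derivation:
% sums accrue x='-98/11'
[out] -98/11
% almanac monthend
[out] 2244-01-31
% boxtree carryto s='/tru' d='/brihu'
[out] ok
% sums lessen x='-92'
[out] 914/11
% almanac monthhop n='-12'
[out] 2243-01-31


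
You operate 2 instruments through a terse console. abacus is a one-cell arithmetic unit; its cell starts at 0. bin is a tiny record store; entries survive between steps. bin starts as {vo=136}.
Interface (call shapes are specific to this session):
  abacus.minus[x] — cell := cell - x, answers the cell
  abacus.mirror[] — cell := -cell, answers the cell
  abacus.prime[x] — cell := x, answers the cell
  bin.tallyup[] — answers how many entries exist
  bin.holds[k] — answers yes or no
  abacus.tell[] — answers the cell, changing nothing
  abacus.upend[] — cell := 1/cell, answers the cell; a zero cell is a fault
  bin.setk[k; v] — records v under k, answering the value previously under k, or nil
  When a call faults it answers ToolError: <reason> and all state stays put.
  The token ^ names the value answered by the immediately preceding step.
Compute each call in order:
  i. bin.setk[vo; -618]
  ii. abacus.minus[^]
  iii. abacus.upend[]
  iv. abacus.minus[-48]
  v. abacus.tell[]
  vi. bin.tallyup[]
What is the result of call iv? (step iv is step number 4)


Answer: 6527/136

Derivation:
→ bin.setk(vo, -618)
← 136
→ abacus.minus(^)
← -136
→ abacus.upend()
← -1/136
→ abacus.minus(-48)
← 6527/136
→ abacus.tell()
← 6527/136
→ bin.tallyup()
← 1


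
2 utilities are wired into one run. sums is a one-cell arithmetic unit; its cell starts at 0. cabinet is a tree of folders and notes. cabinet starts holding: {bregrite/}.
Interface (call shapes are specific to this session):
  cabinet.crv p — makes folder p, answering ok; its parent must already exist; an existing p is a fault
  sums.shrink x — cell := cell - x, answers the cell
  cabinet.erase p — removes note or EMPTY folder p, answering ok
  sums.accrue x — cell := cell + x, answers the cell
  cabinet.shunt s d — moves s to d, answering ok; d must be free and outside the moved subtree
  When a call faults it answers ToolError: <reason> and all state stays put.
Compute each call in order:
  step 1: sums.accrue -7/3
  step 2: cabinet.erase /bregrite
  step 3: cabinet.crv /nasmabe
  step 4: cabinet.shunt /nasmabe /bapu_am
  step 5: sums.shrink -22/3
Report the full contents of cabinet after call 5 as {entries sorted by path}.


Using sums.accrue passing x=-7/3, and get -7/3.
Using cabinet.erase passing p=/bregrite, which returns ok.
Invoking cabinet.crv passing p=/nasmabe, which returns ok.
I call cabinet.shunt passing s=/nasmabe, d=/bapu_am, — result: ok.
Calling sums.shrink passing x=-22/3, → 5.

Answer: {bapu_am/}


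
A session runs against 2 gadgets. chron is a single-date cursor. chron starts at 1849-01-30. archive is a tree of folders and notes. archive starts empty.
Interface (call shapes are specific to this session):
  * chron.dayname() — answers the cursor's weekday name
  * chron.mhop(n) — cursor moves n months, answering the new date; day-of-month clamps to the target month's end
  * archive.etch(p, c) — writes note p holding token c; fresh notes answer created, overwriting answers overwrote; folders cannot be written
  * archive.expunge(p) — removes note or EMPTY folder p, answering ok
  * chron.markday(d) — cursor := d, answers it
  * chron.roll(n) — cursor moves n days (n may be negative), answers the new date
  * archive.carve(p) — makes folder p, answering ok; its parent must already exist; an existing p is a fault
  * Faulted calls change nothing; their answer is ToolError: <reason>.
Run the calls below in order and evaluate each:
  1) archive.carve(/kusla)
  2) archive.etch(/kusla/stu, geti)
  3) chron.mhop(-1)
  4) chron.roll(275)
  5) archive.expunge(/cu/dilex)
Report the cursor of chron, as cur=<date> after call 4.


% archive.carve(p=/kusla) => ok
% archive.etch(p=/kusla/stu, c=geti) => created
% chron.mhop(n=-1) => 1848-12-30
% chron.roll(n=275) => 1849-10-01
% archive.expunge(p=/cu/dilex) => ToolError: not found

Answer: cur=1849-10-01


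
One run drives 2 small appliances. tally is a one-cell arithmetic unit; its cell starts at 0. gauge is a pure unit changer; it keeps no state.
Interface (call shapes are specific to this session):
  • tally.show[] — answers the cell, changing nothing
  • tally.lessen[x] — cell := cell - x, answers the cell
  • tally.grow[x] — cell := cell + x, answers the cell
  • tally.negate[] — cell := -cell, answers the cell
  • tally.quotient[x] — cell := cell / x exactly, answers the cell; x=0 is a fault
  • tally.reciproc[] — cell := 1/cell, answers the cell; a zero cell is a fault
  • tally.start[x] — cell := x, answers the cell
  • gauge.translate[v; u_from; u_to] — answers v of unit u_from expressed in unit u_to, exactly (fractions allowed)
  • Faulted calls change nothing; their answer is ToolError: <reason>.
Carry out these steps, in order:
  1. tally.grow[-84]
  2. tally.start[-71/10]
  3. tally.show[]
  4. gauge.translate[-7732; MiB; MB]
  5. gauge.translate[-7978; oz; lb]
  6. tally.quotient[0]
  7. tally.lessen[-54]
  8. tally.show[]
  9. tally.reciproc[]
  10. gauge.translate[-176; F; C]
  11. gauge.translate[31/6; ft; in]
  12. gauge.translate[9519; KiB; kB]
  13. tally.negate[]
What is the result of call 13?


-- 1. grow(x→-84) -> -84
-- 2. start(x→-71/10) -> -71/10
-- 3. show() -> -71/10
-- 4. translate(v→-7732, u_from→MiB, u_to→MB) -> -126681088/15625
-- 5. translate(v→-7978, u_from→oz, u_to→lb) -> -3989/8
-- 6. quotient(x→0) -> ToolError: division by zero
-- 7. lessen(x→-54) -> 469/10
-- 8. show() -> 469/10
-- 9. reciproc() -> 10/469
-- 10. translate(v→-176, u_from→F, u_to→C) -> -1040/9
-- 11. translate(v→31/6, u_from→ft, u_to→in) -> 62
-- 12. translate(v→9519, u_from→KiB, u_to→kB) -> 1218432/125
-- 13. negate() -> -10/469

Answer: -10/469


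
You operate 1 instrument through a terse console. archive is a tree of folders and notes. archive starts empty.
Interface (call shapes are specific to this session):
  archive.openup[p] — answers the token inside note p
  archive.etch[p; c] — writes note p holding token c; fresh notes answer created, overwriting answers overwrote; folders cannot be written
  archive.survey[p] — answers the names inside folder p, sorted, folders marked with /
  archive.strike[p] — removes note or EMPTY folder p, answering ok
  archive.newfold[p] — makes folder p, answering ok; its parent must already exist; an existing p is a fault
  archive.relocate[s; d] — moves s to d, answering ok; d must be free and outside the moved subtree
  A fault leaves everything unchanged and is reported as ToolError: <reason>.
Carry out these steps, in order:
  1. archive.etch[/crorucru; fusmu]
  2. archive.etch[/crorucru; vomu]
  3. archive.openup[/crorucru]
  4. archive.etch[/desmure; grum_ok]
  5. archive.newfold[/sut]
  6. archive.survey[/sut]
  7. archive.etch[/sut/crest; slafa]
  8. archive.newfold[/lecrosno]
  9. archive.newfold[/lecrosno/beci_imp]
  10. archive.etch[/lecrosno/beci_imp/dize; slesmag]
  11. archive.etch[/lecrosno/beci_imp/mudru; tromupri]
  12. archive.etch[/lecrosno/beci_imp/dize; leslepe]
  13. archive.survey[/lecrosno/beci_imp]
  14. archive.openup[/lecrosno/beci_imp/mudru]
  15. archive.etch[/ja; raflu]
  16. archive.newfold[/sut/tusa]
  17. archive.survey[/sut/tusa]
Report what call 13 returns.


// 1. etch(p='/crorucru', c='fusmu') ~> created
// 2. etch(p='/crorucru', c='vomu') ~> overwrote
// 3. openup(p='/crorucru') ~> vomu
// 4. etch(p='/desmure', c='grum_ok') ~> created
// 5. newfold(p='/sut') ~> ok
// 6. survey(p='/sut') ~> []
// 7. etch(p='/sut/crest', c='slafa') ~> created
// 8. newfold(p='/lecrosno') ~> ok
// 9. newfold(p='/lecrosno/beci_imp') ~> ok
// 10. etch(p='/lecrosno/beci_imp/dize', c='slesmag') ~> created
// 11. etch(p='/lecrosno/beci_imp/mudru', c='tromupri') ~> created
// 12. etch(p='/lecrosno/beci_imp/dize', c='leslepe') ~> overwrote
// 13. survey(p='/lecrosno/beci_imp') ~> [dize, mudru]
// 14. openup(p='/lecrosno/beci_imp/mudru') ~> tromupri
// 15. etch(p='/ja', c='raflu') ~> created
// 16. newfold(p='/sut/tusa') ~> ok
// 17. survey(p='/sut/tusa') ~> []

Answer: [dize, mudru]


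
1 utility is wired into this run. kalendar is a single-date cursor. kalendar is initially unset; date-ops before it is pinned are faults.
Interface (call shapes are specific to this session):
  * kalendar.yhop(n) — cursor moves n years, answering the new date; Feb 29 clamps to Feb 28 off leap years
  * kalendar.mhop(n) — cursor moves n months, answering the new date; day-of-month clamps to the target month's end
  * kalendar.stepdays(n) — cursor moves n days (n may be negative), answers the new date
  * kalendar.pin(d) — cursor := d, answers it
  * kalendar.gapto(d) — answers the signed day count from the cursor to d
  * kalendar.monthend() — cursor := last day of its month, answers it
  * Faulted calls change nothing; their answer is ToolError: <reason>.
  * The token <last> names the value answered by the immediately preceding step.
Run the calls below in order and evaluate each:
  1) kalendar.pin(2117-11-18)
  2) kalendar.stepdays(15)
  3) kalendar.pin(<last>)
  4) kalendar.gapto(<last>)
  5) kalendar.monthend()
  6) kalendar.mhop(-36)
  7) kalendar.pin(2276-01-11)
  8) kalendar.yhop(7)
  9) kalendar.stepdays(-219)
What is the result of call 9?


Answer: 2282-06-06

Derivation:
Do: pin[d=2117-11-18]
See: 2117-11-18
Do: stepdays[n=15]
See: 2117-12-03
Do: pin[d=<last>]
See: 2117-12-03
Do: gapto[d=<last>]
See: 0
Do: monthend[]
See: 2117-12-31
Do: mhop[n=-36]
See: 2114-12-31
Do: pin[d=2276-01-11]
See: 2276-01-11
Do: yhop[n=7]
See: 2283-01-11
Do: stepdays[n=-219]
See: 2282-06-06


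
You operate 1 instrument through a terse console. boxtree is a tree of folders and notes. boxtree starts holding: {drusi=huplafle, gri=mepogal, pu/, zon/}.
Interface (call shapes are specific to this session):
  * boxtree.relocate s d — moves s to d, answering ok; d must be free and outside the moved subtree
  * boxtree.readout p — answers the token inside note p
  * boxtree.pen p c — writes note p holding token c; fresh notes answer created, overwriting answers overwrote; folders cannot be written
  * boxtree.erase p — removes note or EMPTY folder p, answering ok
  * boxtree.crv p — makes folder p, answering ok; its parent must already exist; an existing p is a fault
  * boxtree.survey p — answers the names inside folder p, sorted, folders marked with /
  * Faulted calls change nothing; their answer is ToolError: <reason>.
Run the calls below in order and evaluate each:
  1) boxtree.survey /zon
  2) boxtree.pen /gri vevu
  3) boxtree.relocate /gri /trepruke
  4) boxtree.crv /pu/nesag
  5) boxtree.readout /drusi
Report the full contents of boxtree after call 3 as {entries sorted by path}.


Answer: {drusi=huplafle, pu/, trepruke=vevu, zon/}

Derivation:
→ boxtree.survey(/zon)
← []
→ boxtree.pen(/gri, vevu)
← overwrote
→ boxtree.relocate(/gri, /trepruke)
← ok
→ boxtree.crv(/pu/nesag)
← ok
→ boxtree.readout(/drusi)
← huplafle


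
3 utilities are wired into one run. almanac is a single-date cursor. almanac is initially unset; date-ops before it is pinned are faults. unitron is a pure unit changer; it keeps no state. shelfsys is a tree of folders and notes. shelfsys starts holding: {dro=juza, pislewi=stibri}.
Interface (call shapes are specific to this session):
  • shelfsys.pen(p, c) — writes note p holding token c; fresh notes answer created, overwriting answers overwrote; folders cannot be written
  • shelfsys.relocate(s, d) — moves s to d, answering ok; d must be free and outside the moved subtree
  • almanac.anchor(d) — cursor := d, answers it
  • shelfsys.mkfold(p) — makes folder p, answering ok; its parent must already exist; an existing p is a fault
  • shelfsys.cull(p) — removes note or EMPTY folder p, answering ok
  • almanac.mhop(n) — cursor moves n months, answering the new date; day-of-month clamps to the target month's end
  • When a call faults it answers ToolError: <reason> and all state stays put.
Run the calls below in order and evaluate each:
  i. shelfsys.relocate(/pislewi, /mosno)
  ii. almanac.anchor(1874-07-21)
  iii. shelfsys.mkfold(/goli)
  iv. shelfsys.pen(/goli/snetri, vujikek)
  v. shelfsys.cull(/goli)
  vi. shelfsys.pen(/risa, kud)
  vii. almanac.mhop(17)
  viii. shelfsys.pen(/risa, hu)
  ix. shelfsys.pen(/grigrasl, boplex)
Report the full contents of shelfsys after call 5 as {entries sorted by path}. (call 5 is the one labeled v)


Answer: {dro=juza, goli/, goli/snetri=vujikek, mosno=stibri}

Derivation:
>> shelfsys.relocate(s→/pislewi, d→/mosno)
<< ok
>> almanac.anchor(d→1874-07-21)
<< 1874-07-21
>> shelfsys.mkfold(p→/goli)
<< ok
>> shelfsys.pen(p→/goli/snetri, c→vujikek)
<< created
>> shelfsys.cull(p→/goli)
<< ToolError: not empty
>> shelfsys.pen(p→/risa, c→kud)
<< created
>> almanac.mhop(n→17)
<< 1875-12-21
>> shelfsys.pen(p→/risa, c→hu)
<< overwrote
>> shelfsys.pen(p→/grigrasl, c→boplex)
<< created


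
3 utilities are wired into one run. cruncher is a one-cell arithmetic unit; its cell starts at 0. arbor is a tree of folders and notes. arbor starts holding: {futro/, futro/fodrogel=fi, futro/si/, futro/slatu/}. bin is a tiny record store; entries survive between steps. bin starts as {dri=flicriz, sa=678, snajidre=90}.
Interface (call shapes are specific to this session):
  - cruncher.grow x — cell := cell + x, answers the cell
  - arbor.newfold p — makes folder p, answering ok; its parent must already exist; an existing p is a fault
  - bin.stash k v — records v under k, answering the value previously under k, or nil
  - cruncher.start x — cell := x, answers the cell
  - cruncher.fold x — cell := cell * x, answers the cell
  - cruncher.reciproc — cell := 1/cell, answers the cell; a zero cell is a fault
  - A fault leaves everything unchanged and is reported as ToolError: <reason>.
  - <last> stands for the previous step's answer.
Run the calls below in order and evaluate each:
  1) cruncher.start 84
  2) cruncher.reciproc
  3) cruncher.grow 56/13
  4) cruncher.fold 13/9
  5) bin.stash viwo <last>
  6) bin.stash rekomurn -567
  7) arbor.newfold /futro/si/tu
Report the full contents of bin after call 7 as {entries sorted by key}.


Answer: {dri=flicriz, rekomurn=-567, sa=678, snajidre=90, viwo=4717/756}

Derivation:
// cruncher.start(84) : 84
// cruncher.reciproc() : 1/84
// cruncher.grow(56/13) : 4717/1092
// cruncher.fold(13/9) : 4717/756
// bin.stash(viwo, <last>) : nil
// bin.stash(rekomurn, -567) : nil
// arbor.newfold(/futro/si/tu) : ok


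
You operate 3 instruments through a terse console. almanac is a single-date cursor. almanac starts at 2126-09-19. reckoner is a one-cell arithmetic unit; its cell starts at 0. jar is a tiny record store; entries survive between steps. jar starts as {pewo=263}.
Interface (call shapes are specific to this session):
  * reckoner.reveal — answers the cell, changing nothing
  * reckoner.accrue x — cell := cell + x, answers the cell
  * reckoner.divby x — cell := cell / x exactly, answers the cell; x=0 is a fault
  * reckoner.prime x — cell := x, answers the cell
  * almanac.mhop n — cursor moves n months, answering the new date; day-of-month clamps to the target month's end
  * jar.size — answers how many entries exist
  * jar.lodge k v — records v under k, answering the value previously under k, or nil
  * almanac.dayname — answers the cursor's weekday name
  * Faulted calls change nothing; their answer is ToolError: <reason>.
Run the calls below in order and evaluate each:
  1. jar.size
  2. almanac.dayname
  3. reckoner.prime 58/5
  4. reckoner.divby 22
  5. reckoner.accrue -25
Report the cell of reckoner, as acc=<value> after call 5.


Answer: acc=-1346/55

Derivation:
CALL jar.size[]
RET  1
CALL almanac.dayname[]
RET  Thursday
CALL reckoner.prime[x=58/5]
RET  58/5
CALL reckoner.divby[x=22]
RET  29/55
CALL reckoner.accrue[x=-25]
RET  -1346/55


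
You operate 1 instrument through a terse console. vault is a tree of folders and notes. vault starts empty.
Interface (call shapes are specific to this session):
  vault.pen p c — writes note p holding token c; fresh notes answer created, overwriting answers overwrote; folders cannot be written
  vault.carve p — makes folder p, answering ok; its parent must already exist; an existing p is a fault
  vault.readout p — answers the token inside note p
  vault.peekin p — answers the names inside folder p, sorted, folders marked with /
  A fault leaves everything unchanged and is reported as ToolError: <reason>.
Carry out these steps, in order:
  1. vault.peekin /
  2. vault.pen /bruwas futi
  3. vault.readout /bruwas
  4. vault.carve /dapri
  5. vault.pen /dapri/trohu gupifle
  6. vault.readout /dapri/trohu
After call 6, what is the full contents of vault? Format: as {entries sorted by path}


CALL vault.peekin[p→/]
RET  []
CALL vault.pen[p→/bruwas; c→futi]
RET  created
CALL vault.readout[p→/bruwas]
RET  futi
CALL vault.carve[p→/dapri]
RET  ok
CALL vault.pen[p→/dapri/trohu; c→gupifle]
RET  created
CALL vault.readout[p→/dapri/trohu]
RET  gupifle

Answer: {bruwas=futi, dapri/, dapri/trohu=gupifle}
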